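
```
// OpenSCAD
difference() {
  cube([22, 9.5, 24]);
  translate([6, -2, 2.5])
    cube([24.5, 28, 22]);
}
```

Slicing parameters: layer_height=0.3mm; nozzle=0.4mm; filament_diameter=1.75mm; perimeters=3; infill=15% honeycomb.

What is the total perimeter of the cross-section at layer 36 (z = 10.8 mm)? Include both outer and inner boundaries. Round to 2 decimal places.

At z = 10.8 mm: the 22×9.5 cube contributes its full rectangle (perimeter 63.00 mm); the 24.5×28 cube at (6, -2) contributes its full rectangle (perimeter 105.00 mm); After the difference (first − rest): starting from the 22×9.5 cube, the 24.5×28 cube at (6, -2) partially overlaps it — only the 152.00 mm² overlap (of its 686.00 mm²) is removed, clipping the outline — boundary = 31.00 mm. Overall, the cross-section is a single solid region. Total boundary length (outer) = 31.00 mm.

31.00 mm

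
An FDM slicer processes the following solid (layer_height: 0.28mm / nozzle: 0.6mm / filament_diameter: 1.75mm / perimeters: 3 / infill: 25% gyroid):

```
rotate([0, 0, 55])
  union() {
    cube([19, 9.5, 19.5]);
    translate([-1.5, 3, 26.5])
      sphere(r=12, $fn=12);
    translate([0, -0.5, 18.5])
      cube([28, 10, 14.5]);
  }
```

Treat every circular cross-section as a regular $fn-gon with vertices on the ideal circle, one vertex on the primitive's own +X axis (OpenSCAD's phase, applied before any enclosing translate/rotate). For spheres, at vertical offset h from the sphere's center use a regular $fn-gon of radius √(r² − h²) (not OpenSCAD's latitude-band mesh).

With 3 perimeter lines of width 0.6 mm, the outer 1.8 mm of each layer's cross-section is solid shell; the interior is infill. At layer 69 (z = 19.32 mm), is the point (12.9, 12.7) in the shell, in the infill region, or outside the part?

At z = 19.32 mm: the cube (footprint 19×9.5) is included at this height; the r=12 sphere at (-1.5, 3) contributes a regular 12-gon of circumradius √(12²−7.18²) = 9.615; the 28×10 cube at (0, -0.5) contributes its full rectangle; Merging all regions: the regions partially overlap (shared area 253.30 mm²), so overlapping operands fuse into one piece — 1 connected region; (whole slice rotated 55° about Z — lengths, areas and connectivity unchanged). Overall, the cross-section is a single solid region. Undo the 55° rotation: the query point maps to (17.802, -3.283) in the un-rotated model frame. The nearest boundary edge runs (28.00, -0.50)→(7.18, -0.50); distance from the point to it = 2.78 mm. The point is not inside any of the regions above, so it lies outside the cross-section (2.78 mm from the nearest boundary).

outside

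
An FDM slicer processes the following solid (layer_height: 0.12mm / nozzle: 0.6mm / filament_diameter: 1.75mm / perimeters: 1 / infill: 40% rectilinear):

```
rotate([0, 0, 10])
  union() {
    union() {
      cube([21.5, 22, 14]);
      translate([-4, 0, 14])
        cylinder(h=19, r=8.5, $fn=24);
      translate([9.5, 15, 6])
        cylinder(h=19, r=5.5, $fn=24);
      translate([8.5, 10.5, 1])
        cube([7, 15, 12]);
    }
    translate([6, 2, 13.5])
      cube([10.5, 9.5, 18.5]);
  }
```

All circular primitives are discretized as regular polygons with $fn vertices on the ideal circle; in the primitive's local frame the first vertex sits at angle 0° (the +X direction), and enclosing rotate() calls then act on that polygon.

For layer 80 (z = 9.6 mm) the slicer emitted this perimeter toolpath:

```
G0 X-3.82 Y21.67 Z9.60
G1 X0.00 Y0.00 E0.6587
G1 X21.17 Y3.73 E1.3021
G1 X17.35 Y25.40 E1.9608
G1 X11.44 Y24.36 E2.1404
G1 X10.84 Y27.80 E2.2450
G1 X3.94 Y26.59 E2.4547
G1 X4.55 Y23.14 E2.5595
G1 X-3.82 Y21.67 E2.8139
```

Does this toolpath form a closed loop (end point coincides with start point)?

Start point (G0): (-3.82, 21.67). End point (last G1): the path returns to the start — closed.

yes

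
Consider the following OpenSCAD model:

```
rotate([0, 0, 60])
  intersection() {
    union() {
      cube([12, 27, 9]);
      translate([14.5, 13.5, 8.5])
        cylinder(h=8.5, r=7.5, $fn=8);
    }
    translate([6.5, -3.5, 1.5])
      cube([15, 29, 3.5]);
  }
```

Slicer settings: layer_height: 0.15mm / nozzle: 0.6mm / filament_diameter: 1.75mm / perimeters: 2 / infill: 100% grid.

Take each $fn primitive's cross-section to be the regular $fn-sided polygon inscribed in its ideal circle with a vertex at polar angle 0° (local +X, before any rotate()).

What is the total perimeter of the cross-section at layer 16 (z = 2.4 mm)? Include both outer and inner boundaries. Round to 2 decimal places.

62.00 mm

At z = 2.4 mm: the cube is present — its section is the full 12×27 rectangle (perimeter 78.00 mm); the cylinder at (14.5, 13.5) is not intersected at this z (z outside [8.5, 17]); Taking the union: only the 12×27 cube is present, so the union is just that shape — boundary = 78.00 mm; the 15×29 cube at (6.5, -3.5) contributes its full rectangle (perimeter 88.00 mm); Taking the intersection: the 15×29 cube at (6.5, -3.5) partially overlaps that combined region; clipping to the common part keeps 140.25 mm² — boundary = 62.00 mm; (rotated 60° about Z; rotation is an isometry so areas/perimeters/island counts are preserved). Overall, the cross-section is a single solid region. Total boundary length (outer) = 62.00 mm.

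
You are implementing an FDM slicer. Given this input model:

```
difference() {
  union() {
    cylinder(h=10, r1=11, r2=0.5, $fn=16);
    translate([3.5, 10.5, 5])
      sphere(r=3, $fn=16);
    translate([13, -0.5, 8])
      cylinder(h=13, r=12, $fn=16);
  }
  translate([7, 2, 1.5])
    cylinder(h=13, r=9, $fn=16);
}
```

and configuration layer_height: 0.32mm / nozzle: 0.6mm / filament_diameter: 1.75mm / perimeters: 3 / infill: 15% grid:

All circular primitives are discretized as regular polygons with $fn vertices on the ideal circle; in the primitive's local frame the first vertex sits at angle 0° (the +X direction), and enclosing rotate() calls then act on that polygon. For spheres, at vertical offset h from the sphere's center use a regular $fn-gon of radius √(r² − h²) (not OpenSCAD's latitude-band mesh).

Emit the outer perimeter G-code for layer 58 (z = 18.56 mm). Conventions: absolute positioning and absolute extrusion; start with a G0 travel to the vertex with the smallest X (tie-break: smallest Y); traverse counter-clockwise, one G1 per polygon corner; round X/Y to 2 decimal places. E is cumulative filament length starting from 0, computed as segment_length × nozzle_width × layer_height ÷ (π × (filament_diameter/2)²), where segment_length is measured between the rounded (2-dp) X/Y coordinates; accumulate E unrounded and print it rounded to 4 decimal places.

At z = 18.56 mm: the cone does not reach this height (z outside [0, 10]); the sphere at (3.5, 10.5) is absent (|z−center|=13.560 > r=3); the r=12 cylinder at (13, -0.5) gives a regular 16-gon of circumradius 12 (constant along its height); Combining (union): only the r=12 cylinder at (13, -0.5) is present, so the union is just that shape — 1 connected region; the cylinder at (7, 2) is not intersected at this z (z outside [1.5, 14.5]); Subtracting the remaining from the first: none of the subtracted shapes is present at this height, so that combined region is unchanged — 1 connected region. The outline is a single polygon with 16 vertices. Extrusion per mm of travel: 0.6 × 0.32 / (π × 0.875²) = 0.079824. Accumulating E over each segment gives final E = 5.9814.

G0 X1.00 Y-0.50 Z18.56
G1 X1.91 Y-5.09 E0.3735
G1 X4.51 Y-8.99 E0.7477
G1 X8.41 Y-11.59 E1.1218
G1 X13.00 Y-12.50 E1.4954
G1 X17.59 Y-11.59 E1.8689
G1 X21.49 Y-8.99 E2.2430
G1 X24.09 Y-5.09 E2.6172
G1 X25.00 Y-0.50 E2.9907
G1 X24.09 Y4.09 E3.3642
G1 X21.49 Y7.99 E3.7384
G1 X17.59 Y10.59 E4.1125
G1 X13.00 Y11.50 E4.4861
G1 X8.41 Y10.59 E4.8596
G1 X4.51 Y7.99 E5.2338
G1 X1.91 Y4.09 E5.6079
G1 X1.00 Y-0.50 E5.9814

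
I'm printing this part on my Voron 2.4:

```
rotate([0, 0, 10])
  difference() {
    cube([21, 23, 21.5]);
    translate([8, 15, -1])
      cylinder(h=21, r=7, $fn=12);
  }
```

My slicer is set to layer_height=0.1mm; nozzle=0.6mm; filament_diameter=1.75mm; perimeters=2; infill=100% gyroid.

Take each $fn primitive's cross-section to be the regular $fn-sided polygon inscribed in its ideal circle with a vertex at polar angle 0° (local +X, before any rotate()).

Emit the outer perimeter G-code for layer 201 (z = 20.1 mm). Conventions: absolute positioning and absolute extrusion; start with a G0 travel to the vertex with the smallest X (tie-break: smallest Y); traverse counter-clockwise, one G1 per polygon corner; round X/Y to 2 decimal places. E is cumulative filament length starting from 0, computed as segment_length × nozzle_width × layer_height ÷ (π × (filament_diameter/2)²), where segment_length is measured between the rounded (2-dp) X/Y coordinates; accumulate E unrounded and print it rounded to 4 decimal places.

At z = 20.1 mm: the cube (footprint 21×23) is included at this height; the cylinder at (8, 15) does not reach this height (z outside [-1, 20]); Taking the first minus the rest: none of the subtracted shapes is present at this height, so the 21×23 cube is unchanged — 1 connected region; (whole slice rotated 10° about Z — lengths, areas and connectivity unchanged). The outline is a single polygon with 4 vertices. Extrusion per mm of travel: 0.6 × 0.1 / (π × 0.875²) = 0.024945. Accumulating E over each segment gives final E = 2.1951.

G0 X-3.99 Y22.65 Z20.10
G1 X0.00 Y0.00 E0.5737
G1 X20.68 Y3.65 E1.0975
G1 X16.69 Y26.30 E1.6713
G1 X-3.99 Y22.65 E2.1951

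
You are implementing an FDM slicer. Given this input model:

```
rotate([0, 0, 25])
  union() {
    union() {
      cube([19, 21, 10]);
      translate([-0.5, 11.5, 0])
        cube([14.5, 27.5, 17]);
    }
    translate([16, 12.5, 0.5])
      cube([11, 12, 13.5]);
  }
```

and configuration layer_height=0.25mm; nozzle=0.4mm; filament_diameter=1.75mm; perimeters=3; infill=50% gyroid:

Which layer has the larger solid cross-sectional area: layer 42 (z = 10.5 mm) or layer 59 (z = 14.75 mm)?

layer 42 (z = 10.5 mm)

Layer 42 (z = 10.5): the cube does not reach this height (z outside [0, 10]); the 14.5×27.5 cube at (-0.5, 11.5) contributes its full rectangle (area 398.75 mm²); Taking the union: only the 14.5×27.5 cube at (-0.5, 11.5) is present, so the union is just that shape — area = 398.75 mm²; the cube at (16, 12.5) is present — its section is the full 11×12 rectangle (area 132.00 mm²); Taking the union: the 2 present regions are separate (no shared area or edge), so areas and boundary lengths simply add and each stays a separate island — area = 530.75 mm²; (rotated 25° about Z; rotation is an isometry so areas/perimeters/island counts are preserved). So its area = 530.75 mm². Layer 59 (z = 14.75): the cube is not intersected at this z (z outside [0, 10]); the cube at (-0.5, 11.5) is present — its section is the full 14.5×27.5 rectangle (area 398.75 mm²); Combining (union): only the 14.5×27.5 cube at (-0.5, 11.5) is present, so the union is just that shape — area = 398.75 mm²; the cube at (16, 12.5) is not intersected at this z (z outside [0.5, 14]); Merging all regions: only that combined region is present, so the union is just that shape — area = 398.75 mm²; (rotated 25° about Z; rotation is an isometry so areas/perimeters/island counts are preserved). So its area = 398.75 mm². Layer 42 is larger (530.75 vs 398.75 mm²).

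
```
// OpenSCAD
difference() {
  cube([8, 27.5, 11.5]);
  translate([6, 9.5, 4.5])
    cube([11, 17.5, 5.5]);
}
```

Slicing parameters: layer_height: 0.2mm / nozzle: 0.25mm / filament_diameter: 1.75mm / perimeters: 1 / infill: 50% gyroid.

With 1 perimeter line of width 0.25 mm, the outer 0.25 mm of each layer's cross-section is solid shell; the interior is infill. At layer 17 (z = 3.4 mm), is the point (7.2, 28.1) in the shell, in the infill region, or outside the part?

At z = 3.4 mm: the 8×27.5 cube contributes its full rectangle; the cube at (6, 9.5) is absent (z outside [4.5, 10]); After the difference (first − rest): none of the subtracted shapes is present at this height, so the 8×27.5 cube is unchanged — 1 connected region. Overall, the cross-section is a single solid region. The nearest boundary edge runs (8.00, 27.50)→(0.00, 27.50); distance from the point to it = 0.60 mm. The point is not inside any of the regions above, so it lies outside the cross-section (0.60 mm from the nearest boundary).

outside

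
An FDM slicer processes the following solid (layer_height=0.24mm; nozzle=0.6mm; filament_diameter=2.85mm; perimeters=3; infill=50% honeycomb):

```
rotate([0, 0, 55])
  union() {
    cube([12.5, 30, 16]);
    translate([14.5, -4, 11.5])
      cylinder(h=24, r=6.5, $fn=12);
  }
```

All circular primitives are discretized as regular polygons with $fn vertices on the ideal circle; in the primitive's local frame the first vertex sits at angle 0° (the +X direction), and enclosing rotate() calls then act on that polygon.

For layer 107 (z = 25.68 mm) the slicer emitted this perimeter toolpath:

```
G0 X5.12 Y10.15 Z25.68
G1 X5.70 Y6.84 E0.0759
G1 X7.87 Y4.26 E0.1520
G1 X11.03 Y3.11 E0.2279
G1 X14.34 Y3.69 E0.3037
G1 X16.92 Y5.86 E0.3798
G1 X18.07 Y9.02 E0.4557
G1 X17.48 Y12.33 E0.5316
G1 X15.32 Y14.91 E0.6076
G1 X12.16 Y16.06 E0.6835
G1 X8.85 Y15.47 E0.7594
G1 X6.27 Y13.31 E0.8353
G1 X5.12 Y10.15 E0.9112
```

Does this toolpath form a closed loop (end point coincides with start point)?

Start point (G0): (5.12, 10.15). End point (last G1): the path returns to the start — closed.

yes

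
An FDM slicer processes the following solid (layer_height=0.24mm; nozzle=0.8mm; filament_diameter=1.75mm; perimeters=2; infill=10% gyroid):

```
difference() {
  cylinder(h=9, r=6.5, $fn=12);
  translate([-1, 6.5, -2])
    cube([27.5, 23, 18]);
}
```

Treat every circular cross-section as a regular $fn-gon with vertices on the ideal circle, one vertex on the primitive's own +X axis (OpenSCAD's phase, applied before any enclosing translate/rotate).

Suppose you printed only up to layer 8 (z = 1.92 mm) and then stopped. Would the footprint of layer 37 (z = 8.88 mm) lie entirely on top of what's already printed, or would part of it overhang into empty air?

Compare the two slices. At z = 1.92: the r=6.5 cylinder gives a regular 12-gon of circumradius 6.5 (constant along its height) (area = (12/2)·6.500²·sin(360°/12) = 126.75 mm²); the 27.5×23 cube at (-1, 6.5) contributes its full rectangle (area 632.50 mm²); Subtracting the remaining from the first: starting from the r=6.5 cylinder (126.75 mm²), the 27.5×23 cube at (-1, 6.5) misses the remaining region (no effect) — area = 126.75 mm². At z = 8.88: the r=6.5 cylinder contributes a regular 12-gon of circumradius 6.5 (area = (12/2)·6.500²·sin(360°/12) = 126.75 mm²); the 27.5×23 cube at (-1, 6.5) contributes its full rectangle (area 632.50 mm²); Subtracting the remaining from the first: starting from the r=6.5 cylinder (126.75 mm²), the 27.5×23 cube at (-1, 6.5) misses the remaining region (no effect) — area = 126.75 mm². Checking containment: the cross-section at z = 8.88 is a subset of the cross-section at z = 1.92.

entirely on top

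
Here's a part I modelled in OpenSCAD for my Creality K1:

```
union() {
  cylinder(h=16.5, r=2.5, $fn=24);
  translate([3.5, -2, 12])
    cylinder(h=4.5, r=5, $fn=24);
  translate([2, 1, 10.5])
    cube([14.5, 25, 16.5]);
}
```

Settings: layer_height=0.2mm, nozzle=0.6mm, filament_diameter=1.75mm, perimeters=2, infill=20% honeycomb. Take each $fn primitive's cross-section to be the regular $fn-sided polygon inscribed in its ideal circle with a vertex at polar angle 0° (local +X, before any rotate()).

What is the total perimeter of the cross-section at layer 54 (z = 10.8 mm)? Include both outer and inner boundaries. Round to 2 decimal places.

93.39 mm

At z = 10.8 mm: the cylinder: section is a regular 24-gon, circumradius r=2.5 (perimeter = 2·24·2.500·sin(180°/24) = 15.66 mm); the cylinder at (3.5, -2) does not reach this height (z outside [12, 16.5]); the 14.5×25 cube at (2, 1) contributes its full rectangle (perimeter 79.00 mm); Combining (union): the regions partially overlap (shared area 0.07 mm²), so the edge portions inside another operand are dropped and the merged outline is re-measured after clipping — boundary = 93.39 mm. Overall, the cross-section is a single solid region. Total boundary length (outer) = 93.39 mm.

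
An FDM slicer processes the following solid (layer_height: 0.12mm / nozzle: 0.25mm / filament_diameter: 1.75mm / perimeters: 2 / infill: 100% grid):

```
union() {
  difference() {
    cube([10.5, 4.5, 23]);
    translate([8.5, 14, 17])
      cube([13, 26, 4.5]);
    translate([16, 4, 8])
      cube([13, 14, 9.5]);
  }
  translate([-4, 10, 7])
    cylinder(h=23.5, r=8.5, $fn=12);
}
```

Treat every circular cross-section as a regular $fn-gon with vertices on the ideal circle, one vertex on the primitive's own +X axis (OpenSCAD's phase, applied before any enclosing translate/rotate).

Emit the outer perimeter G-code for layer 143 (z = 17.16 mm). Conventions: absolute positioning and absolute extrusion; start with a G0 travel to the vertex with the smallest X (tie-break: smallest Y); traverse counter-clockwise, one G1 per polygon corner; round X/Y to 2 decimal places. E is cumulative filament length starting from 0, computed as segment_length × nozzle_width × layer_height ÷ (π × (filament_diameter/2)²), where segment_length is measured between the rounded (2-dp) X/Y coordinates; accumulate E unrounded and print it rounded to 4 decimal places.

G0 X-12.50 Y10.00 Z17.16
G1 X-11.36 Y5.75 E0.0549
G1 X-8.25 Y2.64 E0.1097
G1 X-4.00 Y1.50 E0.1646
G1 X0.00 Y2.57 E0.2163
G1 X0.00 Y0.00 E0.2483
G1 X10.50 Y0.00 E0.3793
G1 X10.50 Y4.50 E0.4354
G1 X2.11 Y4.50 E0.5401
G1 X3.36 Y5.75 E0.5621
G1 X4.50 Y10.00 E0.6170
G1 X3.36 Y14.25 E0.6719
G1 X0.25 Y17.36 E0.7267
G1 X-4.00 Y18.50 E0.7816
G1 X-8.25 Y17.36 E0.8365
G1 X-11.36 Y14.25 E0.8913
G1 X-12.50 Y10.00 E0.9462

At z = 17.16 mm: the cube is present — its section is the full 10.5×4.5 rectangle; the cube at (8.5, 14) (footprint 13×26) is included at this height; the 13×14 cube at (16, 4) contributes its full rectangle; Taking the first minus the rest: starting from the 10.5×4.5 cube, the 13×26 cube at (8.5, 14) misses the remaining region (no effect); the 13×14 cube at (16, 4) misses the remaining region (no effect) — 1 connected region; the r=8.5 cylinder at (-4, 10) gives a regular 12-gon of circumradius 8.5 (constant along its height); Merging all regions: the regions partially overlap (shared area 2.21 mm²), so overlapping operands fuse into one piece — 1 connected region. The outline is a single polygon with 16 vertices. Extrusion per mm of travel: 0.25 × 0.12 / (π × 0.875²) = 0.012473. Accumulating E over each segment gives final E = 0.9462.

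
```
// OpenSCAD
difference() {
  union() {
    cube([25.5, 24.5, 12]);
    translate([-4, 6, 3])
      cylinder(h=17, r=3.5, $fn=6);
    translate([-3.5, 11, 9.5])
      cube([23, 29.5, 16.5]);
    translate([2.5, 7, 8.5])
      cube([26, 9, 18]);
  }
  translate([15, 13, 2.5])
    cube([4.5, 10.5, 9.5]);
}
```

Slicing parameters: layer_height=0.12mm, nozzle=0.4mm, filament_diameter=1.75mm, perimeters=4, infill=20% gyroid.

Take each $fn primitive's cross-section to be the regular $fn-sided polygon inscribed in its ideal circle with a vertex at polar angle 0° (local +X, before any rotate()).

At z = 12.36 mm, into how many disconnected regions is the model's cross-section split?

At z = 12.36 mm: the cube is absent (z outside [0, 12]); the r=3.5 cylinder at (-4, 6) gives a regular 6-gon of circumradius 3.5 (constant along its height); the cube at (-3.5, 11) is present — its section is the full 23×29.5 rectangle; the cube at (2.5, 7) (footprint 26×9) is included at this height; Combining (union): the regions partially overlap (shared area 85.00 mm²), so overlapping operands fuse into one piece — 2 connected regions; the cube at (15, 13) does not reach this height (z outside [2.5, 12]); Subtracting the remaining from the first: none of the subtracted shapes is present at this height, so the result so far is unchanged — 2 connected regions. The result has 2 disconnected regions.

2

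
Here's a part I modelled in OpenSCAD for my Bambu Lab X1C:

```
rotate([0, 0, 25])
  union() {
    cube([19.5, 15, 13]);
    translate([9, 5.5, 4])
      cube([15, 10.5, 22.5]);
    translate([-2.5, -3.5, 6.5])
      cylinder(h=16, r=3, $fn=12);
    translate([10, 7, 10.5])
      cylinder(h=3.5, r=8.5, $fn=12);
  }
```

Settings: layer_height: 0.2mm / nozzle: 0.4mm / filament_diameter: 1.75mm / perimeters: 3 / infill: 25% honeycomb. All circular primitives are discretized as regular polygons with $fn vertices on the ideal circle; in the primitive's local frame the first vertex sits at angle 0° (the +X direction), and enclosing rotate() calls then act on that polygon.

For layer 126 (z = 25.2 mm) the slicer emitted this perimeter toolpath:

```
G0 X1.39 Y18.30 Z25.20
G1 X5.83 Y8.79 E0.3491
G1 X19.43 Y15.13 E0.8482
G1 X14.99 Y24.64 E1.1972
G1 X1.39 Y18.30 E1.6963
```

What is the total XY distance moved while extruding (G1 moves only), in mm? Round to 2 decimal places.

51.00 mm

Sum the Euclidean lengths of each G1 segment: total = 51.00 mm.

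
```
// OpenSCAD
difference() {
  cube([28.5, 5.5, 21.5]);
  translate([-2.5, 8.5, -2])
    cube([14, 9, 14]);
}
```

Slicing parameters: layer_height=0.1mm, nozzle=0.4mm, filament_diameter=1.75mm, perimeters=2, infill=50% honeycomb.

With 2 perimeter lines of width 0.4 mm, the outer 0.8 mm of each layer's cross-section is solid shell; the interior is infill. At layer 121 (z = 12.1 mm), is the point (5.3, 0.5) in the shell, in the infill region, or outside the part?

At z = 12.1 mm: the cube (footprint 28.5×5.5) is included at this height; the cube at (-2.5, 8.5) does not reach this height (z outside [-2, 12]); Subtracting the remaining from the first: none of the subtracted shapes is present at this height, so the 28.5×5.5 cube is unchanged — 1 connected region. Overall, the cross-section is a single solid region. The nearest boundary edge runs (0.00, 0.00)→(28.50, 0.00); distance from the point to it = 0.50 mm. The point is inside the cross-section, 0.50 mm from the nearest boundary — within the 0.8 mm shell band (2 × 0.4).

shell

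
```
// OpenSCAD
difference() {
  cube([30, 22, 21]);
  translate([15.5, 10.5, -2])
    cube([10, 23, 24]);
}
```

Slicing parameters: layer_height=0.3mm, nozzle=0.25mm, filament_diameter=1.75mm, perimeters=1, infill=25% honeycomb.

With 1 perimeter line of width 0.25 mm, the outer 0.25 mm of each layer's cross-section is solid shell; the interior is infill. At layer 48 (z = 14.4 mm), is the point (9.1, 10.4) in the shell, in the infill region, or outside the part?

At z = 14.4 mm: the cube (footprint 30×22) is included at this height; the 10×23 cube at (15.5, 10.5) contributes its full rectangle; Taking the first minus the rest: starting from the 30×22 cube, the 10×23 cube at (15.5, 10.5) partially overlaps it — only the 115.00 mm² overlap (of its 230.00 mm²) is removed, clipping the outline — 1 connected region. Overall, the cross-section is a single solid region. The nearest boundary edge runs (15.50, 22.00)→(15.50, 10.50); distance from the point to it = 6.40 mm. The point is inside the cross-section and 6.40 mm from the nearest boundary — more than the 0.25 mm shell width (1 × 0.25), so it's in the infill interior.

infill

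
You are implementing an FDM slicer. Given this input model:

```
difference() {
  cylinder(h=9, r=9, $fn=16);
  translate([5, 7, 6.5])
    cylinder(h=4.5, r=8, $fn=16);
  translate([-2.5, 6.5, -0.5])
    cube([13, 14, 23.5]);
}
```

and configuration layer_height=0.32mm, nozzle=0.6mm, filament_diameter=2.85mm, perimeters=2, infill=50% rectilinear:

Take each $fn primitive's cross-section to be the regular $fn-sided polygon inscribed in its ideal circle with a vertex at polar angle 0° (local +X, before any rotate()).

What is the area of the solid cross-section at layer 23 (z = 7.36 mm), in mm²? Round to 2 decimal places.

164.89 mm²

At z = 7.36 mm: the r=9 cylinder gives a regular 16-gon of circumradius 9 (constant along its height) (area = (16/2)·9.000²·sin(360°/16) = 247.98 mm²); the r=8 cylinder at (5, 7) gives a regular 16-gon of circumradius 8 (constant along its height) (area = (16/2)·8.000²·sin(360°/16) = 195.93 mm²); the cube at (-2.5, 6.5) is present — its section is the full 13×14 rectangle (area 182.00 mm²); Taking the first minus the rest: starting from the r=9 cylinder (247.98 mm²), the r=8 cylinder at (5, 7) partially overlaps it — only the 83.09 mm² overlap (of its 195.93 mm²) is removed, clipping the outline; the 13×14 cube at (-2.5, 6.5) misses the remaining region (no effect) — area = 164.89 mm². Overall, the cross-section is a single solid region. Net area = 164.89 mm².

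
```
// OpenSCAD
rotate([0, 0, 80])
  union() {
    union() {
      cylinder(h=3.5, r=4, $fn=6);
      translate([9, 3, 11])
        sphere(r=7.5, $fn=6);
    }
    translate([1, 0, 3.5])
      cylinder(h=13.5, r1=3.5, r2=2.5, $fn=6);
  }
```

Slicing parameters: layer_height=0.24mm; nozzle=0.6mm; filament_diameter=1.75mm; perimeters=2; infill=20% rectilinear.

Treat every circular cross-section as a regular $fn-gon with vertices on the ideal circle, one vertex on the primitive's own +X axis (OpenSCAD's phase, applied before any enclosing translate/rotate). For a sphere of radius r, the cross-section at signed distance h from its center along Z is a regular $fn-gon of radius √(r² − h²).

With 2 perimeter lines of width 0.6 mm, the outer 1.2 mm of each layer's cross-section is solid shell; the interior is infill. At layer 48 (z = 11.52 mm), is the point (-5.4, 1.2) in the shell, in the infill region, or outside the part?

At z = 11.52 mm: the cylinder is not intersected at this z (z outside [0, 3.5]); the sphere at (9, 3): section is a regular 6-gon, circumradius = √(r²−h²) = √(7.5²−0.52²) = 7.482; Merging all regions: only the r=7.5 sphere at (9, 3) is present, so the union is just that shape — 1 connected region; the cone at (1, 0) (r1=3.5→r2=2.5) has section circumradius 2.906 here — a regular 6-gon; Combining (union): the regions partially overlap (shared area 1.84 mm²), so overlapping operands fuse into one piece — 1 connected region; (rotated 80° about Z; rotation is an isometry so areas/perimeters/island counts are preserved). Overall, the cross-section is a single solid region. Undo the 80° rotation: the query point maps to (0.244, 5.526) in the un-rotated model frame. The nearest boundary edge runs (1.52, 3.00)→(5.26, 9.48); distance from the point to it = 2.37 mm. The point is not inside any of the regions above, so it lies outside the cross-section (2.37 mm from the nearest boundary).

outside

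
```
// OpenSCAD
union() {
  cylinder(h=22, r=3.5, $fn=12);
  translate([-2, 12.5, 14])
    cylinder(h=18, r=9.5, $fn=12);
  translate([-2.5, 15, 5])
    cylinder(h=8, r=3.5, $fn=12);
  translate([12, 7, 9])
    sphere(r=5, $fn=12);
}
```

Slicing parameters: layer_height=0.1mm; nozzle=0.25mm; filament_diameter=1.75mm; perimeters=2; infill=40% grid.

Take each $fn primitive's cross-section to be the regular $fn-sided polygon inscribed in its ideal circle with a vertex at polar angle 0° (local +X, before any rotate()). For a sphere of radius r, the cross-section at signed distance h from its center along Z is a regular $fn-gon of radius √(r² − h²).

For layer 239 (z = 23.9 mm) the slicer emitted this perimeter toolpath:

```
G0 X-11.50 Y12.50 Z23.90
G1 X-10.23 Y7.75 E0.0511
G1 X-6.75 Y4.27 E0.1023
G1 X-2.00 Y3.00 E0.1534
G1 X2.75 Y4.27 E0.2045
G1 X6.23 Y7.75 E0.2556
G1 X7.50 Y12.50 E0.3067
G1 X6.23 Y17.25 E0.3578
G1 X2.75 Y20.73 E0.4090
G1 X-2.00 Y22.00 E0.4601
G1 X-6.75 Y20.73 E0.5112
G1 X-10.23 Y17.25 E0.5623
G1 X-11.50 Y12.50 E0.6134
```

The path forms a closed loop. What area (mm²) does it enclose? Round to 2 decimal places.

270.84 mm²

Apply the shoelace formula to the sequence of (X, Y) vertices; enclosed area = 270.84 mm².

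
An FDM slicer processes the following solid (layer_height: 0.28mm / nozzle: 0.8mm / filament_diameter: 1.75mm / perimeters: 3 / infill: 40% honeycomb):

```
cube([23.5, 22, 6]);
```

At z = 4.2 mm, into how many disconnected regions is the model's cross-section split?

At z = 4.2 mm: the cube (footprint 23.5×22) is included at this height. The result has 1 disconnected region.

1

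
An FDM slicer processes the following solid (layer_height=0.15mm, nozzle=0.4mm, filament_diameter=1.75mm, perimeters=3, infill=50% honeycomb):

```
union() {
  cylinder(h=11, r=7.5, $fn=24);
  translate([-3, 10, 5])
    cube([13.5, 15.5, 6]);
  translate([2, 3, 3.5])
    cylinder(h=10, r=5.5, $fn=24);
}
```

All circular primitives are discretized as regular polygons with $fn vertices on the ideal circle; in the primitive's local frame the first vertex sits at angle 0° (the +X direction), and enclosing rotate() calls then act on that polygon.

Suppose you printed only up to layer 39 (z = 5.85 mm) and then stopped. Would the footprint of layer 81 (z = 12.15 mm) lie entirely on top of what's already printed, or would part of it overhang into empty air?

entirely on top

Compare the two slices. At z = 5.85: the cylinder: section is a regular 24-gon, circumradius r=7.5 (area = (24/2)·7.500²·sin(360°/24) = 174.70 mm²); the cube at (-3, 10) (footprint 13.5×15.5) is included at this height (area 209.25 mm²); the r=5.5 cylinder at (2, 3) gives a regular 24-gon of circumradius 5.5 (constant along its height) (area = (24/2)·5.500²·sin(360°/24) = 93.95 mm²); Taking the union: the regions partially overlap — summed areas 477.90 mm² minus the doubly-counted overlap 80.79 mm² gives 397.11 mm² — area = 397.11 mm². At z = 12.15: the cylinder is absent (z outside [0, 11]); the cube at (-3, 10) is absent (z outside [5, 11]); the r=5.5 cylinder at (2, 3) contributes a regular 24-gon of circumradius 5.5 (area = (24/2)·5.500²·sin(360°/24) = 93.95 mm²); Combining (union): only the r=5.5 cylinder at (2, 3) is present, so the union is just that shape — area = 93.95 mm². Checking containment: the cross-section at z = 12.15 is a subset of the cross-section at z = 5.85.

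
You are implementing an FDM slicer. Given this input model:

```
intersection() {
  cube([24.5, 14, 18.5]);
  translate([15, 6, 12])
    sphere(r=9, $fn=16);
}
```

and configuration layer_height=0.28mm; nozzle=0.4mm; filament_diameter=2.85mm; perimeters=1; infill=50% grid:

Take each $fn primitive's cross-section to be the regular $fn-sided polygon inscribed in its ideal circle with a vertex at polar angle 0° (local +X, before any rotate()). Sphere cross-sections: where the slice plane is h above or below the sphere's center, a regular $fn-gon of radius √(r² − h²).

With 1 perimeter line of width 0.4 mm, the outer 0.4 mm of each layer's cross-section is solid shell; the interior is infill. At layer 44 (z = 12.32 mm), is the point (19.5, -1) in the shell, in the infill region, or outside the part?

outside

At z = 12.32 mm: the cube is present — its section is the full 24.5×14 rectangle; the sphere at (15, 6): section is a regular 16-gon, circumradius = √(r²−h²) = √(9²−0.32²) = 8.994; Keeping only the common overlap: the r=9 sphere at (15, 6) partially overlaps the 24.5×14 cube; clipping to the common part keeps 216.90 mm² — 1 connected region. Overall, the cross-section is a single solid region. The nearest boundary edge runs (21.60, 0.00)→(8.40, 0.00); distance from the point to it = 1.00 mm. The point is not inside any of the regions above, so it lies outside the cross-section (1.00 mm from the nearest boundary).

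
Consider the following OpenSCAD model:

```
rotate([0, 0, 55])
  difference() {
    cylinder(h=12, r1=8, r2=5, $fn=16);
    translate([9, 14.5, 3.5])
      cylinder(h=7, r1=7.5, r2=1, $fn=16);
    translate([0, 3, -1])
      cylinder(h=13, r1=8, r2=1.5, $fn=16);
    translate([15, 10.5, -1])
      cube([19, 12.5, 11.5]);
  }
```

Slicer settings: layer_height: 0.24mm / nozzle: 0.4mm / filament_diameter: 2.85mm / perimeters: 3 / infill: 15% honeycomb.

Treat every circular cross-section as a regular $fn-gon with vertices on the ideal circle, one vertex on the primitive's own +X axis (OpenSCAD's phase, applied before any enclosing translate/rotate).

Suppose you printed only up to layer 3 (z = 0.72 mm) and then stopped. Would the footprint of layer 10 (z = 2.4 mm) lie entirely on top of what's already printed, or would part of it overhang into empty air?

part overhangs

Compare the two slices. At z = 0.72: the cone: at t=0.060 of its height the radius interpolates to r₁+(r₂−r₁)t = 7.820, giving a regular 16-gon of that circumradius (area = (16/2)·7.820²·sin(360°/16) = 187.22 mm²); the cone at (9, 14.5) does not reach this height (z outside [3.5, 10.5]); the cone at (0, 3) (r1=8→r2=1.5) has section circumradius 7.140 here — a regular 16-gon (area = (16/2)·7.140²·sin(360°/16) = 156.07 mm²); the cube at (15, 10.5) (footprint 19×12.5) is included at this height (area 237.50 mm²); Subtracting the remaining from the first: starting from the cone (187.22 mm²), the cone at (0, 3) partially overlaps it — only the 126.50 mm² overlap (of its 156.07 mm²) is removed, clipping the outline; the 19×12.5 cube at (15, 10.5) misses the remaining region (no effect) — area = 60.72 mm²; (rotated 55° about Z; rotation is an isometry so areas/perimeters/island counts are preserved). At z = 2.4: the cone: at t=0.200 of its height the radius interpolates to r₁+(r₂−r₁)t = 7.400, giving a regular 16-gon of that circumradius (area = (16/2)·7.400²·sin(360°/16) = 167.65 mm²); the cone at (9, 14.5) is absent (z outside [3.5, 10.5]); the cone at (0, 3) (r1=8→r2=1.5) has section circumradius 6.300 here — a regular 16-gon (area = (16/2)·6.300²·sin(360°/16) = 121.51 mm²); the cube at (15, 10.5) is present — its section is the full 19×12.5 rectangle (area 237.50 mm²); Taking the first minus the rest: starting from the cone (167.65 mm²), the cone at (0, 3) partially overlaps it — only the 101.60 mm² overlap (of its 121.51 mm²) is removed, clipping the outline; the 19×12.5 cube at (15, 10.5) misses the remaining region (no effect) — area = 66.05 mm²; (whole slice rotated 55° about Z — lengths, areas and connectivity unchanged). Checking containment: at z = 2.4 the cross-section extends beyond the z = 0.72 cross-section by about 17.37 mm².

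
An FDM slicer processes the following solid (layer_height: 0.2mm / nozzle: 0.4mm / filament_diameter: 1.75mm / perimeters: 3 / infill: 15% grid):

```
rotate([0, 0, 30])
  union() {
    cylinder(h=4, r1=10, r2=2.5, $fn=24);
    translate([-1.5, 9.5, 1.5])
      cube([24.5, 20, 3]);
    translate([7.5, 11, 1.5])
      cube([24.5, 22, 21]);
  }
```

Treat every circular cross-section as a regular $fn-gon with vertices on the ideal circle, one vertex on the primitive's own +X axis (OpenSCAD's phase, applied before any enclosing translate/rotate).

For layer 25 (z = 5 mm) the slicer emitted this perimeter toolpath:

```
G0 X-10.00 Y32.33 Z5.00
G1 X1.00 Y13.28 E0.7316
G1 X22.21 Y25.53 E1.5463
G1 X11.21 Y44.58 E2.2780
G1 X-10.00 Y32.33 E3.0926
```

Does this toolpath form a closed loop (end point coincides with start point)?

Start point (G0): (-10.00, 32.33). End point (last G1): the path returns to the start — closed.

yes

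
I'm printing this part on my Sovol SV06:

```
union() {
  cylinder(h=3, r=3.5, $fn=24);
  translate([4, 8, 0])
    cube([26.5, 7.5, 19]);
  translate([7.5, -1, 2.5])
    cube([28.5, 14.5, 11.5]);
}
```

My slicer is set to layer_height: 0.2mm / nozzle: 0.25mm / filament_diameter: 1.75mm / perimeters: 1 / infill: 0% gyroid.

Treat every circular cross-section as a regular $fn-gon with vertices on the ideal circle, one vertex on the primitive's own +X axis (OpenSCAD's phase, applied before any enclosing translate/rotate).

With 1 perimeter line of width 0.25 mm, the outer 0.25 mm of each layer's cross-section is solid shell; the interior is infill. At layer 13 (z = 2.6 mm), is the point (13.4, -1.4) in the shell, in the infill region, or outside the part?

outside

At z = 2.6 mm: the cylinder: section is a regular 24-gon, circumradius r=3.5; the 26.5×7.5 cube at (4, 8) contributes its full rectangle; the cube at (7.5, -1) (footprint 28.5×14.5) is included at this height; Combining (union): the regions partially overlap (shared area 126.50 mm²), so overlapping operands fuse into one piece — 2 connected regions. Overall, the cross-section has 2 separate islands. The nearest boundary edge runs (36.00, -1.00)→(7.50, -1.00); distance from the point to it = 0.40 mm. The point is not inside any of the regions above, so it lies outside the cross-section (0.40 mm from the nearest boundary).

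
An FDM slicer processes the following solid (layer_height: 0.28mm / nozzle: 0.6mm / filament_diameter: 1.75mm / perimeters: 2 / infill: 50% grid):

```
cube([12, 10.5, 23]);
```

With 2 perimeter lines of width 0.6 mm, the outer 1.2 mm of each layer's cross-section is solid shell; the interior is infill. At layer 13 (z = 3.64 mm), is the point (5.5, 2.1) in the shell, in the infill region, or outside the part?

At z = 3.64 mm: the 12×10.5 cube contributes its full rectangle. Overall, the cross-section is a single solid region. The nearest boundary edge runs (0.00, 0.00)→(12.00, 0.00); distance from the point to it = 2.10 mm. The point is inside the cross-section and 2.10 mm from the nearest boundary — more than the 1.2 mm shell width (2 × 0.6), so it's in the infill interior.

infill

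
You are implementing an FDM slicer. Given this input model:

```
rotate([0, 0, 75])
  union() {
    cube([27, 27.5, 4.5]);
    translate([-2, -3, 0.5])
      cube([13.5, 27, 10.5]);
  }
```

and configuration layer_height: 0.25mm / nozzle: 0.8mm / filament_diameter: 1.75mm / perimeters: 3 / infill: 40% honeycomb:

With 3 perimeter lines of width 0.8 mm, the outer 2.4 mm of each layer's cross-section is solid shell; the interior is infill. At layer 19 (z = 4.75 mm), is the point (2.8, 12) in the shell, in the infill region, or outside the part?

outside

At z = 4.75 mm: the cube does not reach this height (z outside [0, 4.5]); the 13.5×27 cube at (-2, -3) contributes its full rectangle; Merging all regions: only the 13.5×27 cube at (-2, -3) is present, so the union is just that shape — 1 connected region; (whole slice rotated 75° about Z — lengths, areas and connectivity unchanged). Overall, the cross-section is a single solid region. Undo the 75° rotation: the query point maps to (12.316, 0.401) in the un-rotated model frame. The nearest boundary edge runs (11.50, -3.00)→(11.50, 24.00); distance from the point to it = 0.82 mm. The point is not inside any of the regions above, so it lies outside the cross-section (0.82 mm from the nearest boundary).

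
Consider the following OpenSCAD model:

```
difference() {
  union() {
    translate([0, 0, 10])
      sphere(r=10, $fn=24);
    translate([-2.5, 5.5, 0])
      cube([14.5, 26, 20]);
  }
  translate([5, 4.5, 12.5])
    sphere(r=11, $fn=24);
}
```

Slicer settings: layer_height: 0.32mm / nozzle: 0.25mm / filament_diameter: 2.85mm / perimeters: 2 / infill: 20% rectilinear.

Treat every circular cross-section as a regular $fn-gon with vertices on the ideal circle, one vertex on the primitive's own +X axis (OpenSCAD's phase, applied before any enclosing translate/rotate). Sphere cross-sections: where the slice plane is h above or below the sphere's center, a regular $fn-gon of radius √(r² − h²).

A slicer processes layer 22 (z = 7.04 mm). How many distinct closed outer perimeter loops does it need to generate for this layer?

2

At z = 7.04 mm: the r=10 sphere contributes a regular 24-gon of circumradius √(10²−2.96²) = 9.552; the cube at (-2.5, 5.5) is present — its section is the full 14.5×26 rectangle; Combining (union): the regions partially overlap (shared area 31.40 mm²), so overlapping operands fuse into one piece — 1 connected region; the r=11 sphere at (5, 4.5) contributes a regular 24-gon of circumradius √(11²−5.46²) = 9.549; Taking the first minus the rest: starting from the result so far, the r=11 sphere at (5, 4.5) partially overlaps it — only the 235.05 mm² overlap (of its 283.22 mm²) is removed, clipping the outline — 2 connected regions. The result has 2 disconnected regions.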